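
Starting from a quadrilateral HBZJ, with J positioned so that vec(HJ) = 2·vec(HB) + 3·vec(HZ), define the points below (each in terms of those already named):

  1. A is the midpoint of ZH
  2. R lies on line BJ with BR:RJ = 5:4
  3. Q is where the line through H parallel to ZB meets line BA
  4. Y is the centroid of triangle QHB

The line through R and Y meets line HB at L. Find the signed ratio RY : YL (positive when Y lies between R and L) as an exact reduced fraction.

Set H = (0, 0), B = (1, 0), Z = (0, 1), J = (2, 3); any affine frame gives the same invariant.
1. A is the midpoint of ZH ⇒ A = (0, 1/2)
2. R lies on line BJ with BR:RJ = 5:4 ⇒ R = (14/9, 5/3)
3. Q is where the line through H parallel to ZB meets line BA ⇒ Q = (-1, 1)
4. Y is the centroid of triangle QHB ⇒ Y = (0, 1/3)
line RY meets HB at L = (-7/18, 0)
Y = R + t·(L−R) with t = 4/5, so RY:YL = 4/5:1/5

RY:YL = 4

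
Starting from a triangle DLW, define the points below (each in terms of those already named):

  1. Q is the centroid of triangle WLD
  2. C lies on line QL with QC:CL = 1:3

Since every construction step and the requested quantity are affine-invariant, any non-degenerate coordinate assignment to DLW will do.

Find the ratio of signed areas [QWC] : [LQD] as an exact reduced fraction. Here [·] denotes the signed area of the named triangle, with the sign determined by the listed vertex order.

[QWC]:[LQD] = -1/4

Assign D = (0, 0), L = (1, 0), W = (0, 1) — the answer is frame-independent, so this choice is without loss of generality.
1. Q is the centroid of triangle WLD ⇒ Q = (1/3, 1/3)
2. C lies on line QL with QC:CL = 1:3 ⇒ C = (1/2, 1/4)
2·[QWC] = -1/12, 2·[LQD] = 1/3
[QWC]:[LQD] = -1/12:1/3 = -1/4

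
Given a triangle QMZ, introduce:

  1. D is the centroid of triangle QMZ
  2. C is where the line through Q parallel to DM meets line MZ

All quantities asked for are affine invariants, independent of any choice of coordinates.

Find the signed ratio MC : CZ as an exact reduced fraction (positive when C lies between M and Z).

MC:CZ = -1/2

Choose coordinates Q = (0, 0), M = (1, 0), Z = (0, 1).
1. D is the centroid of triangle QMZ ⇒ D = (1/3, 1/3)
2. C is where the line through Q parallel to DM meets line MZ ⇒ C = (2, -1)
C = M + t·(Z−M) with t = -1, so MC:CZ = t:(1−t) = -1:2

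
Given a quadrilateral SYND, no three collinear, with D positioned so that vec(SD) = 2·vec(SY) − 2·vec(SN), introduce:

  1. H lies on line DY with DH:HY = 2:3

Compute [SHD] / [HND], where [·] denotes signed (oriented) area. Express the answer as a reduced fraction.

Assign S = (0, 0), Y = (1, 0), N = (0, 1), D = (2, -2) — the answer is frame-independent, so this choice is without loss of generality.
1. H lies on line DY with DH:HY = 2:3 ⇒ H = (8/5, -6/5)
2·[SHD] = -4/5, 2·[HND] = 2/5
[SHD]:[HND] = -4/5:2/5 = -2

[SHD]:[HND] = -2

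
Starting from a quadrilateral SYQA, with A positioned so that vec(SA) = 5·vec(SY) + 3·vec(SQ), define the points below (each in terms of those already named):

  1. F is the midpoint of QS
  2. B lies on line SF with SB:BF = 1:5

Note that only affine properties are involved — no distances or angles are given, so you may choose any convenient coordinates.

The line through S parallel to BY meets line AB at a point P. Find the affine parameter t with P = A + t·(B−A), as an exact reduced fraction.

t = 41/40

Assign S = (0, 0), Y = (1, 0), Q = (0, 1), A = (5, 3) — the answer is frame-independent, so this choice is without loss of generality.
1. F is the midpoint of QS ⇒ F = (0, 1/2)
2. B lies on line SF with SB:BF = 1:5 ⇒ B = (0, 1/12)
through S parallel to BY: direction (1, -1/12); meets AB at P = (-1/8, 1/96)
P = A + t·(B−A) with t = 41/40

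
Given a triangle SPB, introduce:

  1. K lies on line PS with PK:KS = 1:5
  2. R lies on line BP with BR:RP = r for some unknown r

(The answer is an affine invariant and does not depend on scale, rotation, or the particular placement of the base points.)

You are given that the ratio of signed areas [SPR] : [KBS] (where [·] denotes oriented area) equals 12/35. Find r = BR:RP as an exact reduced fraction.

Work in coordinates with S = (0, 0), P = (1, 0), B = (0, 1).
1. K lies on line PS with PK:KS = 1:5 ⇒ K = (5/6, 0)
2. With BR:RP = r, write λ = r/(r+1) so R = B + λ·(P−B); R is affine-linear in λ
Every point depending on R is an affine combination of R and λ-independent points, so each such coordinate is linear in λ; the λ² term in each signed area is a multiple of (P−B)×(P−B) = 0, so 2·[SPR] and 2·[KBS] are each linear in λ. Evaluating at λ=0 and λ=1:
  2·[SPR] = −λ + 1,   2·[KBS] = 5/6
So [SPR]:[KBS] = (−λ + 1) / (5/6). Setting this equal to 12/35:
  −λ + 1 = 12/35·(5/6)  ⇒  λ = 5/7
Then r = λ/(1−λ) = (5/7)/(2/7) = 5/2. Check: with r = 5/2, R = (5/7, 2/7) and [SPR]:[KBS] = 12/35 as required.

r = 5/2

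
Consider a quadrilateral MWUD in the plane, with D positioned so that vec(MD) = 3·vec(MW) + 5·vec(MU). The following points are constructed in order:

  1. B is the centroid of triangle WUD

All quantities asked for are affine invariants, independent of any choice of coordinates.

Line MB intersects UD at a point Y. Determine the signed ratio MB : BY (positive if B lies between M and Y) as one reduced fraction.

Assign M = (0, 0), W = (1, 0), U = (0, 1), D = (3, 5) — the answer is frame-independent, so this choice is without loss of generality.
1. B is the centroid of triangle WUD ⇒ B = (4/3, 2)
line MB meets UD at Y = (6, 9)
B = M + t·(Y−M) with t = 2/9, so MB:BY = 2/9:7/9

MB:BY = 2/7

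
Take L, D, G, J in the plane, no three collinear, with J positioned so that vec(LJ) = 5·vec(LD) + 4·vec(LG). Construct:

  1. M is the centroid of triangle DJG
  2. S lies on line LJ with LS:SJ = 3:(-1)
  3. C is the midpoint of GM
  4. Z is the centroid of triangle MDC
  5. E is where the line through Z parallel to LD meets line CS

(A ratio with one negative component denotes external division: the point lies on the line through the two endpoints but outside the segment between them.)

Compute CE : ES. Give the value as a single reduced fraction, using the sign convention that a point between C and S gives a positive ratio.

Set L = (0, 0), D = (1, 0), G = (0, 1), J = (5, 4); any affine frame gives the same invariant.
1. M is the centroid of triangle DJG ⇒ M = (2, 5/3)
2. S lies on line LJ with LS:SJ = 3:(-1) ⇒ S = (15/2, 6)
3. C is the midpoint of GM ⇒ C = (1, 4/3)
4. Z is the centroid of triangle MDC ⇒ Z = (4/3, 1)
5. E is where the line through Z parallel to LD meets line CS ⇒ E = (15/28, 1)
E = C + t·(S−C) with t = -1/14, so CE:ES = t:(1−t) = -1/14:15/14

CE:ES = -1/15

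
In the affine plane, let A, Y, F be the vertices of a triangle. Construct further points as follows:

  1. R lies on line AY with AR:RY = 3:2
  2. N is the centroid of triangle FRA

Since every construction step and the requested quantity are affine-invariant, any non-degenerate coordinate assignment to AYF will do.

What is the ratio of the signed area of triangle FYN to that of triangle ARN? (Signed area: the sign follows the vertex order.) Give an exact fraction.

[FYN]:[ARN] = -7/3

Assign A = (0, 0), Y = (1, 0), F = (0, 1) — the answer is frame-independent, so this choice is without loss of generality.
1. R lies on line AY with AR:RY = 3:2 ⇒ R = (3/5, 0)
2. N is the centroid of triangle FRA ⇒ N = (1/5, 1/3)
2·[FYN] = -7/15, 2·[ARN] = 1/5
[FYN]:[ARN] = -7/15:1/5 = -7/3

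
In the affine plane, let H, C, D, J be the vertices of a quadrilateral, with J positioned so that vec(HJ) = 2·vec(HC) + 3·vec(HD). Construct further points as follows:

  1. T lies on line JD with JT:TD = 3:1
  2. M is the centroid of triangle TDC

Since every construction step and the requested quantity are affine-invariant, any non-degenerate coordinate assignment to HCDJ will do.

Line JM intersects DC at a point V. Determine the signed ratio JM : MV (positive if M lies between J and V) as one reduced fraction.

JM:MV = 11

Choose coordinates H = (0, 0), C = (1, 0), D = (0, 1), J = (2, 3).
1. T lies on line JD with JT:TD = 3:1 ⇒ T = (1/2, 3/2)
2. M is the centroid of triangle TDC ⇒ M = (1/2, 5/6)
line JM meets DC at V = (4/11, 7/11)
M = J + t·(V−J) with t = 11/12, so JM:MV = 11/12:1/12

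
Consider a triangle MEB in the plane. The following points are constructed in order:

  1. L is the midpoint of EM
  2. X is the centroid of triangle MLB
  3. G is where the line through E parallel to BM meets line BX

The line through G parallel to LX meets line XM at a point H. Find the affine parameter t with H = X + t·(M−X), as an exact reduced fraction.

t = 5

Set M = (0, 0), E = (1, 0), B = (0, 1); any affine frame gives the same invariant.
1. L is the midpoint of EM ⇒ L = (1/2, 0)
2. X is the centroid of triangle MLB ⇒ X = (1/6, 1/3)
3. G is where the line through E parallel to BM meets line BX ⇒ G = (1, -3)
through G parallel to LX: direction (-1/3, 1/3); meets XM at H = (-2/3, -4/3)
H = X + t·(M−X) with t = 5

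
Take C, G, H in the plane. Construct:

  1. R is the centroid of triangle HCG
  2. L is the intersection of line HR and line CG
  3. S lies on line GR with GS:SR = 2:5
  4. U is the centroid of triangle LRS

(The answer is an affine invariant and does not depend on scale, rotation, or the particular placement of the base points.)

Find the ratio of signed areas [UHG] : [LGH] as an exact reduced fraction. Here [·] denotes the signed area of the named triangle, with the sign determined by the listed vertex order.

Assign C = (0, 0), G = (1, 0), H = (0, 1) — the answer is frame-independent, so this choice is without loss of generality.
1. R is the centroid of triangle HCG ⇒ R = (1/3, 1/3)
2. L is the intersection of line HR and line CG ⇒ L = (1/2, 0)
3. S lies on line GR with GS:SR = 2:5 ⇒ S = (17/21, 2/21)
4. U is the centroid of triangle LRS ⇒ U = (23/42, 1/7)
2·[UHG] = -13/42, 2·[LGH] = 1/2
[UHG]:[LGH] = -13/42:1/2 = -13/21

[UHG]:[LGH] = -13/21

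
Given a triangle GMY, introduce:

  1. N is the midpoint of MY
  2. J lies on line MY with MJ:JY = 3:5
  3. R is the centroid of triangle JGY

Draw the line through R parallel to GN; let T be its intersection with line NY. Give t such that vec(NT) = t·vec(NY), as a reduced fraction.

Assign G = (0, 0), M = (1, 0), Y = (0, 1) — the answer is frame-independent, so this choice is without loss of generality.
1. N is the midpoint of MY ⇒ N = (1/2, 1/2)
2. J lies on line MY with MJ:JY = 3:5 ⇒ J = (5/8, 3/8)
3. R is the centroid of triangle JGY ⇒ R = (5/24, 11/24)
through R parallel to GN: direction (1/2, 1/2); meets NY at T = (3/8, 5/8)
T = N + t·(Y−N) with t = 1/4

t = 1/4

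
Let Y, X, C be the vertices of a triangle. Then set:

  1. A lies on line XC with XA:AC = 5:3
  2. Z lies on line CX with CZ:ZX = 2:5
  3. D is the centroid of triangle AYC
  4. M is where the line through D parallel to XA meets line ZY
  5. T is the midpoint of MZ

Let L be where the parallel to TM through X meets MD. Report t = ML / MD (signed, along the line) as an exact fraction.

Assign Y = (0, 0), X = (1, 0), C = (0, 1) — the answer is frame-independent, so this choice is without loss of generality.
1. A lies on line XC with XA:AC = 5:3 ⇒ A = (3/8, 5/8)
2. Z lies on line CX with CZ:ZX = 2:5 ⇒ Z = (2/7, 5/7)
3. D is the centroid of triangle AYC ⇒ D = (1/8, 13/24)
4. M is where the line through D parallel to XA meets line ZY ⇒ M = (4/21, 10/21)
5. T is the midpoint of MZ ⇒ T = (5/21, 25/42)
through X parallel to TM: direction (-1/21, -5/42); meets MD at L = (19/21, -5/21)
L = M + t·(D−M) with t = -120/11

t = -120/11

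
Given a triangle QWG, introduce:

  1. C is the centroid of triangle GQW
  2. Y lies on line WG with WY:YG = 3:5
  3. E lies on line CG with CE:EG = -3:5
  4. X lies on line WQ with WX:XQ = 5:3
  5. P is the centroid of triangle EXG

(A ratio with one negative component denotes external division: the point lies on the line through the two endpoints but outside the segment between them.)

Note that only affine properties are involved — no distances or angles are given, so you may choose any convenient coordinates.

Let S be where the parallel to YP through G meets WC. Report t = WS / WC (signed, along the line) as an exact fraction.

Assign Q = (0, 0), W = (1, 0), G = (0, 1) — the answer is frame-independent, so this choice is without loss of generality.
1. C is the centroid of triangle GQW ⇒ C = (1/3, 1/3)
2. Y lies on line WG with WY:YG = 3:5 ⇒ Y = (5/8, 3/8)
3. E lies on line CG with CE:EG = -3:5 ⇒ E = (5/6, -2/3)
4. X lies on line WQ with WX:XQ = 5:3 ⇒ X = (3/8, 0)
5. P is the centroid of triangle EXG ⇒ P = (29/72, 1/9)
through G parallel to YP: direction (-2/9, -19/72); meets WC at S = (-8/27, 35/54)
S = W + t·(C−W) with t = 35/18

t = 35/18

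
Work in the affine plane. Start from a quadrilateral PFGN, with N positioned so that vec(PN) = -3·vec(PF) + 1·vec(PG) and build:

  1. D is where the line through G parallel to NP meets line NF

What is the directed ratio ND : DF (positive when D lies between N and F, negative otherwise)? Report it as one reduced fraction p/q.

ND:DF = -3/2

Work in coordinates with P = (0, 0), F = (1, 0), G = (0, 1), N = (-3, 1).
1. D is where the line through G parallel to NP meets line NF ⇒ D = (9, -2)
D = N + t·(F−N) with t = 3, so ND:DF = t:(1−t) = 3:-2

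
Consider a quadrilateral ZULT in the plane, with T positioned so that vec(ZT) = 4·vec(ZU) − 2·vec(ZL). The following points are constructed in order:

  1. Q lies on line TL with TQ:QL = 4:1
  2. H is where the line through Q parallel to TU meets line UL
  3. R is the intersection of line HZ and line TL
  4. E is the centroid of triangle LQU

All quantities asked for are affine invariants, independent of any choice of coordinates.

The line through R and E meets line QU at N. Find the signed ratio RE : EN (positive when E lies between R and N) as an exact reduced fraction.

Choose coordinates Z = (0, 0), U = (1, 0), L = (0, 1), T = (4, -2).
1. Q lies on line TL with TQ:QL = 4:1 ⇒ Q = (4/5, 2/5)
2. H is where the line through Q parallel to TU meets line UL ⇒ H = (1/5, 4/5)
3. R is the intersection of line HZ and line TL ⇒ R = (4/19, 16/19)
4. E is the centroid of triangle LQU ⇒ E = (3/5, 7/15)
line RE meets QU at N = (106/115, 18/115)
E = R + t·(N−R) with t = 23/42, so RE:EN = 23/42:19/42

RE:EN = 23/19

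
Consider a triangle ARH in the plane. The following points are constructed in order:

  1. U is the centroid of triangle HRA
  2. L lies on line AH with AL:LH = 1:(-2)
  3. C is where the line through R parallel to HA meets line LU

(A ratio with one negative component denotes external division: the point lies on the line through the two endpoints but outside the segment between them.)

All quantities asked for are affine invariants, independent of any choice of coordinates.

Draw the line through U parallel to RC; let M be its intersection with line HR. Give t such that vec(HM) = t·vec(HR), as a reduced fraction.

t = 1/3

Assign A = (0, 0), R = (1, 0), H = (0, 1) — the answer is frame-independent, so this choice is without loss of generality.
1. U is the centroid of triangle HRA ⇒ U = (1/3, 1/3)
2. L lies on line AH with AL:LH = 1:(-2) ⇒ L = (0, -1)
3. C is where the line through R parallel to HA meets line LU ⇒ C = (1, 3)
through U parallel to RC: direction (0, 3); meets HR at M = (1/3, 2/3)
M = H + t·(R−H) with t = 1/3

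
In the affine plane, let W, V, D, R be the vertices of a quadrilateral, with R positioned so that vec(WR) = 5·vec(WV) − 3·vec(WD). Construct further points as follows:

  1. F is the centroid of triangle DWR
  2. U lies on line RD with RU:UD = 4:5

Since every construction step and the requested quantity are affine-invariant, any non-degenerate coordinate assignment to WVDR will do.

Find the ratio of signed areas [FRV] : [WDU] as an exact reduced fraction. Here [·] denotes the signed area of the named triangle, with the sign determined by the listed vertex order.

[FRV]:[WDU] = -6/25

Work in coordinates with W = (0, 0), V = (1, 0), D = (0, 1), R = (5, -3).
1. F is the centroid of triangle DWR ⇒ F = (5/3, -2/3)
2. U lies on line RD with RU:UD = 4:5 ⇒ U = (25/9, -11/9)
2·[FRV] = 2/3, 2·[WDU] = -25/9
[FRV]:[WDU] = 2/3:-25/9 = -6/25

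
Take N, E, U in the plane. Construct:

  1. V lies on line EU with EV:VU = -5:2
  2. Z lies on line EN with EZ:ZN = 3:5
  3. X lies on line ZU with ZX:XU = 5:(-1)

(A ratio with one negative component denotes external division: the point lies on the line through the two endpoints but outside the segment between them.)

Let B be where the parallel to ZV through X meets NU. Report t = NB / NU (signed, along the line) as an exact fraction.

t = 65/62

Choose coordinates N = (0, 0), E = (1, 0), U = (0, 1).
1. V lies on line EU with EV:VU = -5:2 ⇒ V = (-2/3, 5/3)
2. Z lies on line EN with EZ:ZN = 3:5 ⇒ Z = (5/8, 0)
3. X lies on line ZU with ZX:XU = 5:(-1) ⇒ X = (-5/32, 5/4)
through X parallel to ZV: direction (-31/24, 5/3); meets NU at B = (0, 65/62)
B = N + t·(U−N) with t = 65/62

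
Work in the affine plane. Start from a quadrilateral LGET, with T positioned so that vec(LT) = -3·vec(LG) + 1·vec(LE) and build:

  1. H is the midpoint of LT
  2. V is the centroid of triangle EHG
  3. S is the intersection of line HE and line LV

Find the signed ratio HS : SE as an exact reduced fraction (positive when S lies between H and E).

Assign L = (0, 0), G = (1, 0), E = (0, 1), T = (-3, 1) — the answer is frame-independent, so this choice is without loss of generality.
1. H is the midpoint of LT ⇒ H = (-3/2, 1/2)
2. V is the centroid of triangle EHG ⇒ V = (-1/6, 1/2)
3. S is the intersection of line HE and line LV ⇒ S = (-3/10, 9/10)
S = H + t·(E−H) with t = 4/5, so HS:SE = t:(1−t) = 4/5:1/5

HS:SE = 4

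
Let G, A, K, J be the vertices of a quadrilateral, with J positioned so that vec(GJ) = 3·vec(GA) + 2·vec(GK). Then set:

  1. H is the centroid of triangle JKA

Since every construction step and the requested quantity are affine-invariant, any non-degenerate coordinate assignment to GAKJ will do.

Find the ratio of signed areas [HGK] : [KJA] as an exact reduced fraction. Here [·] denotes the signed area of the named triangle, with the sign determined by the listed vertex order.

[HGK]:[KJA] = 1/3

Choose coordinates G = (0, 0), A = (1, 0), K = (0, 1), J = (3, 2).
1. H is the centroid of triangle JKA ⇒ H = (4/3, 1)
2·[HGK] = -4/3, 2·[KJA] = -4
[HGK]:[KJA] = -4/3:-4 = 1/3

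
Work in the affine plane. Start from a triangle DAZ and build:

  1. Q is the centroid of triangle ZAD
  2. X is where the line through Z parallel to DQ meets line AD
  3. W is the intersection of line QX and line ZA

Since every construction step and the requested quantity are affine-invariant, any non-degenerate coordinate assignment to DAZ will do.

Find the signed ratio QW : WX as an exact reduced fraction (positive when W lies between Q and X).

Choose coordinates D = (0, 0), A = (1, 0), Z = (0, 1).
1. Q is the centroid of triangle ZAD ⇒ Q = (1/3, 1/3)
2. X is where the line through Z parallel to DQ meets line AD ⇒ X = (-1, 0)
3. W is the intersection of line QX and line ZA ⇒ W = (3/5, 2/5)
W = Q + t·(X−Q) with t = -1/5, so QW:WX = t:(1−t) = -1/5:6/5

QW:WX = -1/6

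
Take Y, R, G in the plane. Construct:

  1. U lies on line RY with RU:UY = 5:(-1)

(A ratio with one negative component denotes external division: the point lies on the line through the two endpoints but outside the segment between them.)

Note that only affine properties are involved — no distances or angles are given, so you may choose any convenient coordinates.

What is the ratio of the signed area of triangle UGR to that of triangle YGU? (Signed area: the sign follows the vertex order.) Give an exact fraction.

[UGR]:[YGU] = -5

Work in coordinates with Y = (0, 0), R = (1, 0), G = (0, 1).
1. U lies on line RY with RU:UY = 5:(-1) ⇒ U = (-1/4, 0)
2·[UGR] = -5/4, 2·[YGU] = 1/4
[UGR]:[YGU] = -5/4:1/4 = -5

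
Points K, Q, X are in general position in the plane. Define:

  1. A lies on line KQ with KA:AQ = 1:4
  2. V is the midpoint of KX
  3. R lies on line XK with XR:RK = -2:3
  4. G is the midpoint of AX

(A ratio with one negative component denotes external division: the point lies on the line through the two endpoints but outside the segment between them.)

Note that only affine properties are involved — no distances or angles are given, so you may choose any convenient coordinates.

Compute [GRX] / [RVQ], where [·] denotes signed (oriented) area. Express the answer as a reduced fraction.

Work in coordinates with K = (0, 0), Q = (1, 0), X = (0, 1).
1. A lies on line KQ with KA:AQ = 1:4 ⇒ A = (1/5, 0)
2. V is the midpoint of KX ⇒ V = (0, 1/2)
3. R lies on line XK with XR:RK = -2:3 ⇒ R = (0, 3)
4. G is the midpoint of AX ⇒ G = (1/10, 1/2)
2·[GRX] = 1/5, 2·[RVQ] = 5/2
[GRX]:[RVQ] = 1/5:5/2 = 2/25

[GRX]:[RVQ] = 2/25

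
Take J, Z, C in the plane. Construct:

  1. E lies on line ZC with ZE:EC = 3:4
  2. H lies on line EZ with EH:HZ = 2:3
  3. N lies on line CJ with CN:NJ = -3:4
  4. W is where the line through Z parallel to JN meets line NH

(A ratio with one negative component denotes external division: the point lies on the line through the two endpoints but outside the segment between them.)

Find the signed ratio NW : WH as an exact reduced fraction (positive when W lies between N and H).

Set J = (0, 0), Z = (1, 0), C = (0, 1); any affine frame gives the same invariant.
1. E lies on line ZC with ZE:EC = 3:4 ⇒ E = (4/7, 3/7)
2. H lies on line EZ with EH:HZ = 2:3 ⇒ H = (26/35, 9/35)
3. N lies on line CJ with CN:NJ = -3:4 ⇒ N = (0, 4)
4. W is where the line through Z parallel to JN meets line NH ⇒ W = (1, -27/26)
W = N + t·(H−N) with t = 35/26, so NW:WH = t:(1−t) = 35/26:-9/26

NW:WH = -35/9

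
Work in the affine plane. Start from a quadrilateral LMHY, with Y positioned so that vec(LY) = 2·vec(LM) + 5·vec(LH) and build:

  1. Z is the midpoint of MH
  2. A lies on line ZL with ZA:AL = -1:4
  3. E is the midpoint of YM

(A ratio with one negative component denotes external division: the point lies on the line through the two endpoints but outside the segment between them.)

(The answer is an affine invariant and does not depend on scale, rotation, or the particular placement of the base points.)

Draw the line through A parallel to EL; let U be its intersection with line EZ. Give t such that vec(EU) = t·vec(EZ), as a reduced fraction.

Assign L = (0, 0), M = (1, 0), H = (0, 1), Y = (2, 5) — the answer is frame-independent, so this choice is without loss of generality.
1. Z is the midpoint of MH ⇒ Z = (1/2, 1/2)
2. A lies on line ZL with ZA:AL = -1:4 ⇒ A = (2/3, 2/3)
3. E is the midpoint of YM ⇒ E = (3/2, 5/2)
through A parallel to EL: direction (-3/2, -5/2); meets EZ at U = (1/6, -1/6)
U = E + t·(Z−E) with t = 4/3

t = 4/3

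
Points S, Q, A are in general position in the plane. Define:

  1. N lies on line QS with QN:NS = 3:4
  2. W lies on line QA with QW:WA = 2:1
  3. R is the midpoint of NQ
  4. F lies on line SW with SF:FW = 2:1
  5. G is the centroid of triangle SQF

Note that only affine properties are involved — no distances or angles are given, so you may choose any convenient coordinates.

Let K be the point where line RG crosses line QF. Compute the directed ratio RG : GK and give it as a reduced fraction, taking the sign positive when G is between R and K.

Choose coordinates S = (0, 0), Q = (1, 0), A = (0, 1).
1. N lies on line QS with QN:NS = 3:4 ⇒ N = (4/7, 0)
2. W lies on line QA with QW:WA = 2:1 ⇒ W = (1/3, 2/3)
3. R is the midpoint of NQ ⇒ R = (11/14, 0)
4. F lies on line SW with SF:FW = 2:1 ⇒ F = (2/9, 4/9)
5. G is the centroid of triangle SQF ⇒ G = (11/27, 4/27)
line RG meets QF at K = (22/15, -4/15)
G = R + t·(K−R) with t = -5/9, so RG:GK = -5/9:14/9

RG:GK = -5/14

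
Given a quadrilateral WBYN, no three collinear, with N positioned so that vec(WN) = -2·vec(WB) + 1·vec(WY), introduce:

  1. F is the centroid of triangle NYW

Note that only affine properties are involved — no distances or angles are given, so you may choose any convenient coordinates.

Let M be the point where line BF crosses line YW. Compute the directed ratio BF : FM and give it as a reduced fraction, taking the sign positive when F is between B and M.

Choose coordinates W = (0, 0), B = (1, 0), Y = (0, 1), N = (-2, 1).
1. F is the centroid of triangle NYW ⇒ F = (-2/3, 2/3)
line BF meets YW at M = (0, 2/5)
F = B + t·(M−B) with t = 5/3, so BF:FM = 5/3:-2/3

BF:FM = -5/2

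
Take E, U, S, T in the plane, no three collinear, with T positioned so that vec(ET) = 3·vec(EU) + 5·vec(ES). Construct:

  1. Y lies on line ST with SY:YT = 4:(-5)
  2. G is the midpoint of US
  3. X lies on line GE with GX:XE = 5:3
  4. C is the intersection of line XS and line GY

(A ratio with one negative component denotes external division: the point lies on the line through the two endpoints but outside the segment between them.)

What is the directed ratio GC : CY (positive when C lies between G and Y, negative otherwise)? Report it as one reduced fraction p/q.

Work in coordinates with E = (0, 0), U = (1, 0), S = (0, 1), T = (3, 5).
1. Y lies on line ST with SY:YT = 4:(-5) ⇒ Y = (-12, -15)
2. G is the midpoint of US ⇒ G = (1/2, 1/2)
3. X lies on line GE with GX:XE = 5:3 ⇒ X = (3/16, 3/16)
4. C is the intersection of line XS and line GY ⇒ C = (42/209, 27/209)
C = G + t·(Y−G) with t = 5/209, so GC:CY = t:(1−t) = 5/209:204/209

GC:CY = 5/204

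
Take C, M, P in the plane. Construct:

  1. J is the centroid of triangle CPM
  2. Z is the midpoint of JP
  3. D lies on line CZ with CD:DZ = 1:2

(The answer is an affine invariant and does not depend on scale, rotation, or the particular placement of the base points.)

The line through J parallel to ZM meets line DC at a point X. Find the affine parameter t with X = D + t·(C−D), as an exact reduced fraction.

Choose coordinates C = (0, 0), M = (1, 0), P = (0, 1).
1. J is the centroid of triangle CPM ⇒ J = (1/3, 1/3)
2. Z is the midpoint of JP ⇒ Z = (1/6, 2/3)
3. D lies on line CZ with CD:DZ = 1:2 ⇒ D = (1/18, 2/9)
through J parallel to ZM: direction (5/6, -2/3); meets DC at X = (1/8, 1/2)
X = D + t·(C−D) with t = -5/4

t = -5/4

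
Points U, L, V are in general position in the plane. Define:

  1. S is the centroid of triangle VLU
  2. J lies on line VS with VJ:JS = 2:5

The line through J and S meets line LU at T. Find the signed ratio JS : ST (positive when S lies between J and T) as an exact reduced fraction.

Set U = (0, 0), L = (1, 0), V = (0, 1); any affine frame gives the same invariant.
1. S is the centroid of triangle VLU ⇒ S = (1/3, 1/3)
2. J lies on line VS with VJ:JS = 2:5 ⇒ J = (2/21, 17/21)
line JS meets LU at T = (1/2, 0)
S = J + t·(T−J) with t = 10/17, so JS:ST = 10/17:7/17

JS:ST = 10/7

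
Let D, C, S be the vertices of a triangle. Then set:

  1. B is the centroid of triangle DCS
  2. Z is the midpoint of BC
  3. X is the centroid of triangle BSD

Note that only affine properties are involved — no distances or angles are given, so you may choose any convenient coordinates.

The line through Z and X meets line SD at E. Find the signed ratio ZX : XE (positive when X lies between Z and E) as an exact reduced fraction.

Work in coordinates with D = (0, 0), C = (1, 0), S = (0, 1).
1. B is the centroid of triangle DCS ⇒ B = (1/3, 1/3)
2. Z is the midpoint of BC ⇒ Z = (2/3, 1/6)
3. X is the centroid of triangle BSD ⇒ X = (1/9, 4/9)
line ZX meets SD at E = (0, 1/2)
X = Z + t·(E−Z) with t = 5/6, so ZX:XE = 5/6:1/6

ZX:XE = 5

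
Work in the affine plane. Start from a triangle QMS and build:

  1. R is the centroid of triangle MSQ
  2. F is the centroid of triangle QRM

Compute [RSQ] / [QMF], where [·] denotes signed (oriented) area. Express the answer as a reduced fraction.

Assign Q = (0, 0), M = (1, 0), S = (0, 1) — the answer is frame-independent, so this choice is without loss of generality.
1. R is the centroid of triangle MSQ ⇒ R = (1/3, 1/3)
2. F is the centroid of triangle QRM ⇒ F = (4/9, 1/9)
2·[RSQ] = 1/3, 2·[QMF] = 1/9
[RSQ]:[QMF] = 1/3:1/9 = 3

[RSQ]:[QMF] = 3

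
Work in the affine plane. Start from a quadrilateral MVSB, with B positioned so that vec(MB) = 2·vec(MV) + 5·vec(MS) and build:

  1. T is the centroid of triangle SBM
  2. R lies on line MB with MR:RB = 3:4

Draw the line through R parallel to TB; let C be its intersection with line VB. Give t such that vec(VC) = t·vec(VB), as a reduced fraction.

t = 69/77

Work in coordinates with M = (0, 0), V = (1, 0), S = (0, 1), B = (2, 5).
1. T is the centroid of triangle SBM ⇒ T = (2/3, 2)
2. R lies on line MB with MR:RB = 3:4 ⇒ R = (6/7, 15/7)
through R parallel to TB: direction (4/3, 3); meets VB at C = (146/77, 345/77)
C = V + t·(B−V) with t = 69/77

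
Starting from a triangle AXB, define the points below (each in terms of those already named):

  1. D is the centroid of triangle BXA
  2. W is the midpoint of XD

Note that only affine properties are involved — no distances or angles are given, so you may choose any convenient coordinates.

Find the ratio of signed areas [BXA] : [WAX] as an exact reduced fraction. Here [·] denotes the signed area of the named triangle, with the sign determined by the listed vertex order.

[BXA]:[WAX] = -6

Work in coordinates with A = (0, 0), X = (1, 0), B = (0, 1).
1. D is the centroid of triangle BXA ⇒ D = (1/3, 1/3)
2. W is the midpoint of XD ⇒ W = (2/3, 1/6)
2·[BXA] = -1, 2·[WAX] = 1/6
[BXA]:[WAX] = -1:1/6 = -6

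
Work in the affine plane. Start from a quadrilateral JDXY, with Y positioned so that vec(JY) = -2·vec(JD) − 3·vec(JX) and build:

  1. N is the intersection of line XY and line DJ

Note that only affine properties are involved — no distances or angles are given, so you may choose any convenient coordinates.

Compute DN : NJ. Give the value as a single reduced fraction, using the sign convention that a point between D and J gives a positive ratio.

Assign J = (0, 0), D = (1, 0), X = (0, 1), Y = (-2, -3) — the answer is frame-independent, so this choice is without loss of generality.
1. N is the intersection of line XY and line DJ ⇒ N = (-1/2, 0)
N = D + t·(J−D) with t = 3/2, so DN:NJ = t:(1−t) = 3/2:-1/2

DN:NJ = -3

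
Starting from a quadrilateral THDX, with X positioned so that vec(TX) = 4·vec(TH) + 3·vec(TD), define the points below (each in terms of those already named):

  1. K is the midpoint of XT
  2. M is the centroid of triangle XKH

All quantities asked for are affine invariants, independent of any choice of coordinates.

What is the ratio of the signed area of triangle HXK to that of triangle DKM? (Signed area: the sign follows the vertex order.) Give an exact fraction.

Assign T = (0, 0), H = (1, 0), D = (0, 1), X = (4, 3) — the answer is frame-independent, so this choice is without loss of generality.
1. K is the midpoint of XT ⇒ K = (2, 3/2)
2. M is the centroid of triangle XKH ⇒ M = (7/3, 3/2)
2·[HXK] = 3/2, 2·[DKM] = -1/6
[HXK]:[DKM] = 3/2:-1/6 = -9

[HXK]:[DKM] = -9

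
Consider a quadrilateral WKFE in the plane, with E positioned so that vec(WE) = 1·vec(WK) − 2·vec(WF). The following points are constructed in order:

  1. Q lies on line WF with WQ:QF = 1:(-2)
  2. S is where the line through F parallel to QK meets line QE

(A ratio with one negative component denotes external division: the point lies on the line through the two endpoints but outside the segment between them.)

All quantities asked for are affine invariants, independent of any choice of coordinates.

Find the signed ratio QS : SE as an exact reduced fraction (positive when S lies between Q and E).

QS:SE = -1/2

Set W = (0, 0), K = (1, 0), F = (0, 1), E = (1, -2); any affine frame gives the same invariant.
1. Q lies on line WF with WQ:QF = 1:(-2) ⇒ Q = (0, -1)
2. S is where the line through F parallel to QK meets line QE ⇒ S = (-1, 0)
S = Q + t·(E−Q) with t = -1, so QS:SE = t:(1−t) = -1:2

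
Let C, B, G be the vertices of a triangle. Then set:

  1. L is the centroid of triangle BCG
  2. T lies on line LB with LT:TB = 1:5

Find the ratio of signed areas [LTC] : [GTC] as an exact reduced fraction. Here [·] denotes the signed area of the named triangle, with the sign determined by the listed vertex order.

Work in coordinates with C = (0, 0), B = (1, 0), G = (0, 1).
1. L is the centroid of triangle BCG ⇒ L = (1/3, 1/3)
2. T lies on line LB with LT:TB = 1:5 ⇒ T = (4/9, 5/18)
2·[LTC] = -1/18, 2·[GTC] = -4/9
[LTC]:[GTC] = -1/18:-4/9 = 1/8

[LTC]:[GTC] = 1/8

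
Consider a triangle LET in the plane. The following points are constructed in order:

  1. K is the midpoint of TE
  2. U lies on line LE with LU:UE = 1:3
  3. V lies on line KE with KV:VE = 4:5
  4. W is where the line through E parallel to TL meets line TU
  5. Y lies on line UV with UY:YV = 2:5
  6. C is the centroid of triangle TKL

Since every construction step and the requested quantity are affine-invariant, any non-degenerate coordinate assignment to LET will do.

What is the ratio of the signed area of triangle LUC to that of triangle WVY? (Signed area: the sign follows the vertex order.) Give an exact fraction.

[LUC]:[WVY] = 7/65

Work in coordinates with L = (0, 0), E = (1, 0), T = (0, 1).
1. K is the midpoint of TE ⇒ K = (1/2, 1/2)
2. U lies on line LE with LU:UE = 1:3 ⇒ U = (1/4, 0)
3. V lies on line KE with KV:VE = 4:5 ⇒ V = (13/18, 5/18)
4. W is where the line through E parallel to TL meets line TU ⇒ W = (1, -3)
5. Y lies on line UV with UY:YV = 2:5 ⇒ Y = (97/252, 5/63)
6. C is the centroid of triangle TKL ⇒ C = (1/6, 1/2)
2·[LUC] = 1/8, 2·[WVY] = 65/56
[LUC]:[WVY] = 1/8:65/56 = 7/65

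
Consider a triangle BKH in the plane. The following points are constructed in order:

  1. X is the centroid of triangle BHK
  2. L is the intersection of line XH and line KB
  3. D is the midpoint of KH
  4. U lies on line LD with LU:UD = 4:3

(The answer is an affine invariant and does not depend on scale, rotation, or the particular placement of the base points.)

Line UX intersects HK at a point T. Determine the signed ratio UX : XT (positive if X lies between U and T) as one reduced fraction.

UX:XT = -5/14

Assign B = (0, 0), K = (1, 0), H = (0, 1) — the answer is frame-independent, so this choice is without loss of generality.
1. X is the centroid of triangle BHK ⇒ X = (1/3, 1/3)
2. L is the intersection of line XH and line KB ⇒ L = (1/2, 0)
3. D is the midpoint of KH ⇒ D = (1/2, 1/2)
4. U lies on line LD with LU:UD = 4:3 ⇒ U = (1/2, 2/7)
line UX meets HK at T = (4/5, 1/5)
X = U + t·(T−U) with t = -5/9, so UX:XT = -5/9:14/9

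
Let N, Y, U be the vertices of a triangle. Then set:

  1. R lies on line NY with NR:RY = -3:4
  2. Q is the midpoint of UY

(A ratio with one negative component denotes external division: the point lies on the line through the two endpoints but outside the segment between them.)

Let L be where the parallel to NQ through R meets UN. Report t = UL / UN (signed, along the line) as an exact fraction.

Work in coordinates with N = (0, 0), Y = (1, 0), U = (0, 1).
1. R lies on line NY with NR:RY = -3:4 ⇒ R = (-3, 0)
2. Q is the midpoint of UY ⇒ Q = (1/2, 1/2)
through R parallel to NQ: direction (1/2, 1/2); meets UN at L = (0, 3)
L = U + t·(N−U) with t = -2

t = -2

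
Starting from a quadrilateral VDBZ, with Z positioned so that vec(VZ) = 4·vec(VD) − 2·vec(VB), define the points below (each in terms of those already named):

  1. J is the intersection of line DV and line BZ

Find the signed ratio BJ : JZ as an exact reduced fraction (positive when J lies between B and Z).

BJ:JZ = 1/2

Choose coordinates V = (0, 0), D = (1, 0), B = (0, 1), Z = (4, -2).
1. J is the intersection of line DV and line BZ ⇒ J = (4/3, 0)
J = B + t·(Z−B) with t = 1/3, so BJ:JZ = t:(1−t) = 1/3:2/3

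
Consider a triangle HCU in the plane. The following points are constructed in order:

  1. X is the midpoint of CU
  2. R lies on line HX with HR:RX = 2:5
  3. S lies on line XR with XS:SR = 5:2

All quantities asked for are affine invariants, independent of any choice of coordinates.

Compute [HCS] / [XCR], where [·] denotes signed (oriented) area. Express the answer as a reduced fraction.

[HCS]:[XCR] = -24/35

Choose coordinates H = (0, 0), C = (1, 0), U = (0, 1).
1. X is the midpoint of CU ⇒ X = (1/2, 1/2)
2. R lies on line HX with HR:RX = 2:5 ⇒ R = (1/7, 1/7)
3. S lies on line XR with XS:SR = 5:2 ⇒ S = (12/49, 12/49)
2·[HCS] = 12/49, 2·[XCR] = -5/14
[HCS]:[XCR] = 12/49:-5/14 = -24/35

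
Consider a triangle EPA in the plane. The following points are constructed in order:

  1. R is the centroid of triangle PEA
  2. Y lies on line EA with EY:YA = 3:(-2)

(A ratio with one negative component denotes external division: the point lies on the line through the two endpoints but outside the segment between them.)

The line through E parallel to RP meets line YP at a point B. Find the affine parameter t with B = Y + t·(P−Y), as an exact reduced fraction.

t = 6/5

Work in coordinates with E = (0, 0), P = (1, 0), A = (0, 1).
1. R is the centroid of triangle PEA ⇒ R = (1/3, 1/3)
2. Y lies on line EA with EY:YA = 3:(-2) ⇒ Y = (0, 3)
through E parallel to RP: direction (2/3, -1/3); meets YP at B = (6/5, -3/5)
B = Y + t·(P−Y) with t = 6/5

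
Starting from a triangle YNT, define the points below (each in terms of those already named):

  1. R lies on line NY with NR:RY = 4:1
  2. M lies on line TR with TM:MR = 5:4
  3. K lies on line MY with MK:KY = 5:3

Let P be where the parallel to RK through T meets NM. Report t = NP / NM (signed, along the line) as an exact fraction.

Set Y = (0, 0), N = (1, 0), T = (0, 1); any affine frame gives the same invariant.
1. R lies on line NY with NR:RY = 4:1 ⇒ R = (1/5, 0)
2. M lies on line TR with TM:MR = 5:4 ⇒ M = (1/9, 4/9)
3. K lies on line MY with MK:KY = 5:3 ⇒ K = (1/24, 1/6)
through T parallel to RK: direction (-19/120, 1/6); meets NM at P = (19/21, 1/21)
P = N + t·(M−N) with t = 3/28

t = 3/28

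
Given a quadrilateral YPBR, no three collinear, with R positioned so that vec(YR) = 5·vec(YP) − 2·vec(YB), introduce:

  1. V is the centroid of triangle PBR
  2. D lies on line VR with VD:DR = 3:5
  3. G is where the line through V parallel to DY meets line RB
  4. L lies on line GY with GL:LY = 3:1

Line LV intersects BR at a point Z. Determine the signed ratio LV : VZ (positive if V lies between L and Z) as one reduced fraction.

Assign Y = (0, 0), P = (1, 0), B = (0, 1), R = (5, -2) — the answer is frame-independent, so this choice is without loss of generality.
1. V is the centroid of triangle PBR ⇒ V = (2, -1/3)
2. D lies on line VR with VD:DR = 3:5 ⇒ D = (25/8, -23/24)
3. G is where the line through V parallel to DY meets line RB ⇒ G = (27/11, -26/55)
4. L lies on line GY with GL:LY = 3:1 ⇒ L = (27/44, -13/110)
line LV meets BR at Z = (936/407, -773/2035)
V = L + t·(Z−L) with t = 37/45, so LV:VZ = 37/45:8/45

LV:VZ = 37/8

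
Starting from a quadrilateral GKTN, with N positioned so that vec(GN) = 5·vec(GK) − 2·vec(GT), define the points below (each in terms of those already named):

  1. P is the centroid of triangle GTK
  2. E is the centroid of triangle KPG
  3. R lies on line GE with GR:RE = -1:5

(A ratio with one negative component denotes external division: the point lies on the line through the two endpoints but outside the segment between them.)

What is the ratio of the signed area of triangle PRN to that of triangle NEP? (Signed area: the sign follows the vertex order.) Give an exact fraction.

Work in coordinates with G = (0, 0), K = (1, 0), T = (0, 1), N = (5, -2).
1. P is the centroid of triangle GTK ⇒ P = (1/3, 1/3)
2. E is the centroid of triangle KPG ⇒ E = (4/9, 1/9)
3. R lies on line GE with GR:RE = -1:5 ⇒ R = (-1/9, -1/36)
2·[PRN] = 49/18, 2·[NEP] = -7/9
[PRN]:[NEP] = 49/18:-7/9 = -7/2

[PRN]:[NEP] = -7/2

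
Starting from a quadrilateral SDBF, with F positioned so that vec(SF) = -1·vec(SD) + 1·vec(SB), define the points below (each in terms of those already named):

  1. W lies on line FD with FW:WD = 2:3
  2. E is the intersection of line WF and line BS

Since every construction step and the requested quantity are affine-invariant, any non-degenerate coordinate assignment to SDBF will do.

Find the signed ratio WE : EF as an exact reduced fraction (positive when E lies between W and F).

Work in coordinates with S = (0, 0), D = (1, 0), B = (0, 1), F = (-1, 1).
1. W lies on line FD with FW:WD = 2:3 ⇒ W = (-1/5, 3/5)
2. E is the intersection of line WF and line BS ⇒ E = (0, 1/2)
E = W + t·(F−W) with t = -1/4, so WE:EF = t:(1−t) = -1/4:5/4

WE:EF = -1/5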